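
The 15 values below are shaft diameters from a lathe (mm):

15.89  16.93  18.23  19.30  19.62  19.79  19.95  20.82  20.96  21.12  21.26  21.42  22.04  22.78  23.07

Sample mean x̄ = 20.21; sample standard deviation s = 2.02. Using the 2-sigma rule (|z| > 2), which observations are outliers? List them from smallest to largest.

Cutoffs at x̄ ± 2s: 20.21 ± 2·2.02 = [16.17, 24.25].
15.89: z = -2.14, |z| > 2 → outlier.
Every other value lies within [16.17, 24.25].

15.89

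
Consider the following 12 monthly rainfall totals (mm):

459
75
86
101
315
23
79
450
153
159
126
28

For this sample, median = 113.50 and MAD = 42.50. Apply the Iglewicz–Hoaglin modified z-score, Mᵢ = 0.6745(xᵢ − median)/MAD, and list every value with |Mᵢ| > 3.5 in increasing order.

450, 459

|Mᵢ| > 3.5 ⇔ |xᵢ − 113.50| > 3.5·42.50/0.6745 = 220.53.
So outliers lie outside [-107.03, 334.03].
450: M = 5.34 → outlier.
459: M = 5.48 → outlier.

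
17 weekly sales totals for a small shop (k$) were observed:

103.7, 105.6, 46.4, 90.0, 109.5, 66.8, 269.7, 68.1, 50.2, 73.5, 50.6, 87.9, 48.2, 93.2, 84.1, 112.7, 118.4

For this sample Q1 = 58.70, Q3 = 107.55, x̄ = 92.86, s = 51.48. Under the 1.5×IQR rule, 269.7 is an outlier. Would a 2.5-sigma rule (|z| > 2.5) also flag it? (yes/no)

z = (269.7 − 92.86) / 51.48 = 3.44.
|z| = 3.44 > 2.5.

yes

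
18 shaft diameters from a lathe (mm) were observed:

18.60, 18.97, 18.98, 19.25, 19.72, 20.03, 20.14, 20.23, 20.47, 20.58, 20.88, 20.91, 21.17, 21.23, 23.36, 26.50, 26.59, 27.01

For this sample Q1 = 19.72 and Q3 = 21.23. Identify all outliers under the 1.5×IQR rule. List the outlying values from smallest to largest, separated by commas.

26.50, 26.59, 27.01

IQR = Q3 − Q1 = 21.23 − 19.72 = 1.51.
Lower fence = Q1 − 1.5·IQR = 19.72 − 2.265 = 17.455.
Upper fence = Q3 + 1.5·IQR = 21.23 + 2.265 = 23.495.
26.50 > 23.495 → outlier.
26.59 > 23.495 → outlier.
27.01 > 23.495 → outlier.
All remaining values lie within [17.455, 23.495].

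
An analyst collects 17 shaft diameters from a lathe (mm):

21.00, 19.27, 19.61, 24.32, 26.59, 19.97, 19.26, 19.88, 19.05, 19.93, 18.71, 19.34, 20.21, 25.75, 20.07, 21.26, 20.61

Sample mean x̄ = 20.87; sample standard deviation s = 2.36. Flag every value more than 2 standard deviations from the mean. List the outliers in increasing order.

Cutoffs at x̄ ± 2s: 20.87 ± 2·2.36 = [16.15, 25.59].
25.75: z = 2.07, |z| > 2 → outlier.
26.59: z = 2.42, |z| > 2 → outlier.
Every other value lies within [16.15, 25.59].

25.75, 26.59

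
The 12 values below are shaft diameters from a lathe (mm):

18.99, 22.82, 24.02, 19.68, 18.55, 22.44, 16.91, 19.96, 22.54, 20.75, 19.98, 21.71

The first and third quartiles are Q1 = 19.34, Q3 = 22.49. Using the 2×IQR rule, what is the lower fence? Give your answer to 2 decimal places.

IQR = Q3 − Q1 = 22.49 − 19.34 = 3.15.
Lower fence = Q1 − 2·IQR = 19.34 − 6.30 = 13.04.
Upper fence = Q3 + 2·IQR = 22.49 + 6.30 = 28.79.

13.04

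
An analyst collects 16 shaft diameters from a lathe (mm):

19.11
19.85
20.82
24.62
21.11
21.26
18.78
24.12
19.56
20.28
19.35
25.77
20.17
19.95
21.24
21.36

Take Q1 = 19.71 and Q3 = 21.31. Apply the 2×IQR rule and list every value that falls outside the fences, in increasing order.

IQR = Q3 − Q1 = 21.31 − 19.71 = 1.60.
Lower fence = Q1 − 2·IQR = 19.71 − 3.20 = 16.51.
Upper fence = Q3 + 2·IQR = 21.31 + 3.20 = 24.51.
24.62 > 24.51 → outlier.
25.77 > 24.51 → outlier.
All remaining values lie within [16.51, 24.51].

24.62, 25.77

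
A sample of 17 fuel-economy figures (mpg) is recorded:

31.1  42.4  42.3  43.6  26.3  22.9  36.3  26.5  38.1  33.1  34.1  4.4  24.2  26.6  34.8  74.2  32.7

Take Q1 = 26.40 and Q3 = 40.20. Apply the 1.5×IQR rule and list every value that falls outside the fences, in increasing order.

IQR = Q3 − Q1 = 40.20 − 26.40 = 13.80.
Lower fence = Q1 − 1.5·IQR = 26.40 − 20.70 = 5.70.
Upper fence = Q3 + 1.5·IQR = 40.20 + 20.70 = 60.90.
4.4 < 5.70 → outlier.
74.2 > 60.90 → outlier.
All remaining values lie within [5.70, 60.90].

4.4, 74.2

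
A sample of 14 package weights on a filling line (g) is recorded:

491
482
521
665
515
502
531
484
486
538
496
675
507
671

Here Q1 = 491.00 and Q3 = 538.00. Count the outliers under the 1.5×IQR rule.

IQR = 47.00; fences at 491.00 − 70.50 = 420.50 and 538.00 + 70.50 = 608.50.
Outside the cutoffs: 665, 671, 675.

3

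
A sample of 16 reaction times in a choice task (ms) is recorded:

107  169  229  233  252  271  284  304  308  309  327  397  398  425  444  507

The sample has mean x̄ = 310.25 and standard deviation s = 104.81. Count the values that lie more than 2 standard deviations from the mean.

Cutoffs: x̄ ± 2s = [100.63, 519.87].
Every value lies within the cutoffs.

0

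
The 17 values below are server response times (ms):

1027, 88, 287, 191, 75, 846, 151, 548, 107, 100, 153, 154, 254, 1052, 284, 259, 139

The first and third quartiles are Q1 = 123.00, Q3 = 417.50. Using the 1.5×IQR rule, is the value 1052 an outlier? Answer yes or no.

yes

IQR = Q3 − Q1 = 417.50 − 123.00 = 294.50.
Lower fence = Q1 − 1.5·IQR = 123.00 − 441.75 = -318.75.
Upper fence = Q3 + 1.5·IQR = 417.50 + 441.75 = 859.25.
1052 lies above the upper fence.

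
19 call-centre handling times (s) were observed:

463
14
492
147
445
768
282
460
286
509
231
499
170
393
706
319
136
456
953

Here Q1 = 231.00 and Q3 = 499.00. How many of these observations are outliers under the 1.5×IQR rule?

IQR = 268.00; fences at 231.00 − 402.00 = -171.00 and 499.00 + 402.00 = 901.00.
Outside the cutoffs: 953.

1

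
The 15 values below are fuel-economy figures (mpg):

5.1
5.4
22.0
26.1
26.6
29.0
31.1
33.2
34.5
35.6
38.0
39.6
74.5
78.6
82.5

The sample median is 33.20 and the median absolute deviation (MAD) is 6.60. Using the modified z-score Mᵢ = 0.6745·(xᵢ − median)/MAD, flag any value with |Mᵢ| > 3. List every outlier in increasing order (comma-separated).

74.5, 78.6, 82.5

|Mᵢ| > 3 ⇔ |xᵢ − 33.20| > 3·6.60/0.6745 = 29.36.
So outliers lie outside [3.84, 62.56].
74.5: M = 4.22 → outlier.
78.6: M = 4.64 → outlier.
82.5: M = 5.04 → outlier.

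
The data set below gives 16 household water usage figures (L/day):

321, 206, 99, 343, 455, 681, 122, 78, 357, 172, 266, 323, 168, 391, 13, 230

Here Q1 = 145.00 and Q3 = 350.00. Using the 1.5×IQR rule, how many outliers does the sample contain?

IQR = 205.00; fences at 145.00 − 307.50 = -162.50 and 350.00 + 307.50 = 657.50.
Outside the cutoffs: 681.

1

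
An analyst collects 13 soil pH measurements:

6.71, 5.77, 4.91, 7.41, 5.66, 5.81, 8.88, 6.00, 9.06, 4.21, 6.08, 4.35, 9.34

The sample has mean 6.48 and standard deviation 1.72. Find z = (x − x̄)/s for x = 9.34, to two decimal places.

z = (9.34 − 6.48) / 1.72 = 1.66.

1.66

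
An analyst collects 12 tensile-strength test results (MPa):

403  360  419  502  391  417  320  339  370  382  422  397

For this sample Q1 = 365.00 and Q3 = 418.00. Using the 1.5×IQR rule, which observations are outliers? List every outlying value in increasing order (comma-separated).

502

IQR = Q3 − Q1 = 418.00 − 365.00 = 53.00.
Lower fence = Q1 − 1.5·IQR = 365.00 − 79.50 = 285.50.
Upper fence = Q3 + 1.5·IQR = 418.00 + 79.50 = 497.50.
502 > 497.50 → outlier.
All remaining values lie within [285.50, 497.50].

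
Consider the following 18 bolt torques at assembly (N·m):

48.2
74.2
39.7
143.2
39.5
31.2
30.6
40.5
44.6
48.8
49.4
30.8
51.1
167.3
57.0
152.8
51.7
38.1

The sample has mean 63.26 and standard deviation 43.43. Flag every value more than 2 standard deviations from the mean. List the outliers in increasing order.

152.8, 167.3

Cutoffs at x̄ ± 2s: 63.26 ± 2·43.43 = [-23.60, 150.12].
152.8: z = 2.06, |z| > 2 → outlier.
167.3: z = 2.40, |z| > 2 → outlier.
Every other value lies within [-23.60, 150.12].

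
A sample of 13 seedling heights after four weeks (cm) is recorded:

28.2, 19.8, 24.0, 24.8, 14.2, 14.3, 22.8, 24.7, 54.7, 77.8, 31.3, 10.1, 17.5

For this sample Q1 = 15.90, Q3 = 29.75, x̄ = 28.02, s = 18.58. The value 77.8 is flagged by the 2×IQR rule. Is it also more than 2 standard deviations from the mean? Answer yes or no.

yes

z = (77.8 − 28.02) / 18.58 = 2.68.
|z| = 2.68 > 2.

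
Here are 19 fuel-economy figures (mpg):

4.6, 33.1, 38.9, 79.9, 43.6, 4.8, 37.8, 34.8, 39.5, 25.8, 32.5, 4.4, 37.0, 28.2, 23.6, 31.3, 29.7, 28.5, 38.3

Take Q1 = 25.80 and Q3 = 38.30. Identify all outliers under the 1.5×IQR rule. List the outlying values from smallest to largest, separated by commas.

IQR = Q3 − Q1 = 38.30 − 25.80 = 12.50.
Lower fence = Q1 − 1.5·IQR = 25.80 − 18.75 = 7.05.
Upper fence = Q3 + 1.5·IQR = 38.30 + 18.75 = 57.05.
4.4 < 7.05 → outlier.
4.6 < 7.05 → outlier.
4.8 < 7.05 → outlier.
79.9 > 57.05 → outlier.
All remaining values lie within [7.05, 57.05].

4.4, 4.6, 4.8, 79.9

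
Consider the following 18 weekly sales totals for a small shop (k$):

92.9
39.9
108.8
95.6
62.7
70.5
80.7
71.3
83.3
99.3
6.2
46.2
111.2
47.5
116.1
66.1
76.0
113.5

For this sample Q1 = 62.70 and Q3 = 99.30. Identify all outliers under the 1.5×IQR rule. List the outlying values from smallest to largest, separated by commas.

6.2

IQR = Q3 − Q1 = 99.30 − 62.70 = 36.60.
Lower fence = Q1 − 1.5·IQR = 62.70 − 54.90 = 7.80.
Upper fence = Q3 + 1.5·IQR = 99.30 + 54.90 = 154.20.
6.2 < 7.80 → outlier.
All remaining values lie within [7.80, 154.20].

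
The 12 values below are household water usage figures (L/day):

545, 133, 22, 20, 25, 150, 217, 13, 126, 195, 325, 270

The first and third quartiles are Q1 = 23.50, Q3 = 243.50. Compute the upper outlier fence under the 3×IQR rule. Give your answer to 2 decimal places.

903.50

IQR = Q3 − Q1 = 243.50 − 23.50 = 220.00.
Lower fence = Q1 − 3·IQR = 23.50 − 660.00 = -636.50.
Upper fence = Q3 + 3·IQR = 243.50 + 660.00 = 903.50.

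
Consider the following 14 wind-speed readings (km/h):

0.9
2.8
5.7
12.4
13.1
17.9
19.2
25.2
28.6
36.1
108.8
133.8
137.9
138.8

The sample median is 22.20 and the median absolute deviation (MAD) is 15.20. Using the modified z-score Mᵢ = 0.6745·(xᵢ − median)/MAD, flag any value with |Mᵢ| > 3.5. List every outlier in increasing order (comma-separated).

|Mᵢ| > 3.5 ⇔ |xᵢ − 22.20| > 3.5·15.20/0.6745 = 78.87.
So outliers lie outside [-56.67, 101.07].
108.8: M = 3.84 → outlier.
133.8: M = 4.95 → outlier.
137.9: M = 5.13 → outlier.
138.8: M = 5.17 → outlier.

108.8, 133.8, 137.9, 138.8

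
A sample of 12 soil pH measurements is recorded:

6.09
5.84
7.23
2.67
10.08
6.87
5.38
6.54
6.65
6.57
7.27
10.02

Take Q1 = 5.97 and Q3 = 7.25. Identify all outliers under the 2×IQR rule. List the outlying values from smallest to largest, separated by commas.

IQR = Q3 − Q1 = 7.25 − 5.97 = 1.28.
Lower fence = Q1 − 2·IQR = 5.97 − 2.56 = 3.41.
Upper fence = Q3 + 2·IQR = 7.25 + 2.56 = 9.81.
2.67 < 3.41 → outlier.
10.02 > 9.81 → outlier.
10.08 > 9.81 → outlier.
All remaining values lie within [3.41, 9.81].

2.67, 10.02, 10.08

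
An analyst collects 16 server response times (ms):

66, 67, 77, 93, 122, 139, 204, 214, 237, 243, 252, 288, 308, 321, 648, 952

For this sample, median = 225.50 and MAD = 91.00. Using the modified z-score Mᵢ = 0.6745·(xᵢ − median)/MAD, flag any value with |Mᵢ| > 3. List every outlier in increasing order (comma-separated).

648, 952

|Mᵢ| > 3 ⇔ |xᵢ − 225.50| > 3·91.00/0.6745 = 404.74.
So outliers lie outside [-179.24, 630.24].
648: M = 3.13 → outlier.
952: M = 5.38 → outlier.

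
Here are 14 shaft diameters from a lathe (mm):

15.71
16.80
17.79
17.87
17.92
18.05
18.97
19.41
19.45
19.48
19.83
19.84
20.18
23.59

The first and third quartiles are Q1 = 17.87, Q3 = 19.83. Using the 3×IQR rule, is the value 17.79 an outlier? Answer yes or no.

IQR = Q3 − Q1 = 19.83 − 17.87 = 1.96.
Lower fence = Q1 − 3·IQR = 17.87 − 5.88 = 11.99.
Upper fence = Q3 + 3·IQR = 19.83 + 5.88 = 25.71.
17.79 lies within [11.99, 25.71].

no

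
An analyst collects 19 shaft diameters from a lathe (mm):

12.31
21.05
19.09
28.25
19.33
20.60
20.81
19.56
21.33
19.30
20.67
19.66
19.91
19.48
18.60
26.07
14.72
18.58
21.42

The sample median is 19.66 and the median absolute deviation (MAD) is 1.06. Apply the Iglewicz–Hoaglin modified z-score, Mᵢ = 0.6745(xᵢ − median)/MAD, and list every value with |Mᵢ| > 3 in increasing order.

12.31, 14.72, 26.07, 28.25

|Mᵢ| > 3 ⇔ |xᵢ − 19.66| > 3·1.06/0.6745 = 4.71.
So outliers lie outside [14.95, 24.37].
12.31: M = -4.68 → outlier.
14.72: M = -3.14 → outlier.
26.07: M = 4.08 → outlier.
28.25: M = 5.47 → outlier.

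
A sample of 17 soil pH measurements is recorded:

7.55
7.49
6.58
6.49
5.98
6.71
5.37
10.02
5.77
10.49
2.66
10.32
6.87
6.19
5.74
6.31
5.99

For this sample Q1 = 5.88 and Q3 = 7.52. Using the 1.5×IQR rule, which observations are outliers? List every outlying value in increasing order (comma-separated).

IQR = Q3 − Q1 = 7.52 − 5.88 = 1.64.
Lower fence = Q1 − 1.5·IQR = 5.88 − 2.46 = 3.42.
Upper fence = Q3 + 1.5·IQR = 7.52 + 2.46 = 9.98.
2.66 < 3.42 → outlier.
10.02 > 9.98 → outlier.
10.32 > 9.98 → outlier.
10.49 > 9.98 → outlier.
All remaining values lie within [3.42, 9.98].

2.66, 10.02, 10.32, 10.49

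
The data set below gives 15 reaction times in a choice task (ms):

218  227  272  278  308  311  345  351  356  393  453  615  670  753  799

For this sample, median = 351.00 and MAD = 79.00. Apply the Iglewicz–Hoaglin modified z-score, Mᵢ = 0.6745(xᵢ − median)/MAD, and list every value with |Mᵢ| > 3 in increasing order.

753, 799

|Mᵢ| > 3 ⇔ |xᵢ − 351.00| > 3·79.00/0.6745 = 351.37.
So outliers lie outside [-0.37, 702.37].
753: M = 3.43 → outlier.
799: M = 3.83 → outlier.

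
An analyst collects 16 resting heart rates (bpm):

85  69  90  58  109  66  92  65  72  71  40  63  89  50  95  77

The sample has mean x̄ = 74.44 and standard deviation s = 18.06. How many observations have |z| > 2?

0

Cutoffs: x̄ ± 2s = [38.32, 110.56].
Every value lies within the cutoffs.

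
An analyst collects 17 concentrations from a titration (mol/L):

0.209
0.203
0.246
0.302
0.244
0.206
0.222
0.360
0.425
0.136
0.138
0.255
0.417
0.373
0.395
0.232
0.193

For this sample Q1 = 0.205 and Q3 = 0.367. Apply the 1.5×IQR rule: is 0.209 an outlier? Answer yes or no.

IQR = Q3 − Q1 = 0.367 − 0.205 = 0.162.
Lower fence = Q1 − 1.5·IQR = 0.205 − 0.243 = -0.038.
Upper fence = Q3 + 1.5·IQR = 0.367 + 0.243 = 0.610.
0.209 lies within [-0.038, 0.610].

no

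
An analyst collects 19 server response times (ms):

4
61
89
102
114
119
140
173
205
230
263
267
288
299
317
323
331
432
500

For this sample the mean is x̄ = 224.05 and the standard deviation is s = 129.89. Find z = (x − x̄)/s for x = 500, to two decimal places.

z = (500 − 224.05) / 129.89 = 2.12.

2.12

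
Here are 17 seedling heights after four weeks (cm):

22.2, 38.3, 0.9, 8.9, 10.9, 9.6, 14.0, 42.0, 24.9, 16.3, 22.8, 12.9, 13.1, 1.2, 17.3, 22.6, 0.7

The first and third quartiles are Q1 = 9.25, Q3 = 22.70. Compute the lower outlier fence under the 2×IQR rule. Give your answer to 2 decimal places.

-17.65

IQR = Q3 − Q1 = 22.70 − 9.25 = 13.45.
Lower fence = Q1 − 2·IQR = 9.25 − 26.90 = -17.65.
Upper fence = Q3 + 2·IQR = 22.70 + 26.90 = 49.60.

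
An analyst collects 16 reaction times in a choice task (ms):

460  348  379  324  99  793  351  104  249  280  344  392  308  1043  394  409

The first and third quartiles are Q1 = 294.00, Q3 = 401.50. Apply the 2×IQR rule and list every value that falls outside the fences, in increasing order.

793, 1043

IQR = Q3 − Q1 = 401.50 − 294.00 = 107.50.
Lower fence = Q1 − 2·IQR = 294.00 − 215.00 = 79.00.
Upper fence = Q3 + 2·IQR = 401.50 + 215.00 = 616.50.
793 > 616.50 → outlier.
1043 > 616.50 → outlier.
All remaining values lie within [79.00, 616.50].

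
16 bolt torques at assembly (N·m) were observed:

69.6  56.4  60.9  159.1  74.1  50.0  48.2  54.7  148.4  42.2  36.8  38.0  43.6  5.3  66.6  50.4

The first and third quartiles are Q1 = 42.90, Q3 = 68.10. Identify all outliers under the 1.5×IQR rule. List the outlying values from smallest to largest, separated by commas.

IQR = Q3 − Q1 = 68.10 − 42.90 = 25.20.
Lower fence = Q1 − 1.5·IQR = 42.90 − 37.80 = 5.10.
Upper fence = Q3 + 1.5·IQR = 68.10 + 37.80 = 105.90.
148.4 > 105.90 → outlier.
159.1 > 105.90 → outlier.
All remaining values lie within [5.10, 105.90].

148.4, 159.1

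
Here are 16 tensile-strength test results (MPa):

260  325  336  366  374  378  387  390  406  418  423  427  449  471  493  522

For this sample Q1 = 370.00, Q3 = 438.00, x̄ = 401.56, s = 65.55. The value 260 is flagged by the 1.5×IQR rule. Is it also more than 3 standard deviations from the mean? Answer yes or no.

z = (260 − 401.56) / 65.55 = -2.16.
|z| = 2.16 ≤ 3.

no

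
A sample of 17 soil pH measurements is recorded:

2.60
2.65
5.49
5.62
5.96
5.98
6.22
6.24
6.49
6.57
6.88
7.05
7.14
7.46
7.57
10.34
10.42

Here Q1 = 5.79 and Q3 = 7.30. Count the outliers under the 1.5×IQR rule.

IQR = 1.51; fences at 5.79 − 2.265 = 3.525 and 7.30 + 2.265 = 9.565.
Outside the cutoffs: 2.60, 2.65, 10.34, 10.42.

4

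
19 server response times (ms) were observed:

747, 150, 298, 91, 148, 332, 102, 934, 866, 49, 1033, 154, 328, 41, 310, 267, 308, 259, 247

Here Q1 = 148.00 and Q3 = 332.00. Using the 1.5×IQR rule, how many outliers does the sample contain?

IQR = 184.00; fences at 148.00 − 276.00 = -128.00 and 332.00 + 276.00 = 608.00.
Outside the cutoffs: 747, 866, 934, 1033.

4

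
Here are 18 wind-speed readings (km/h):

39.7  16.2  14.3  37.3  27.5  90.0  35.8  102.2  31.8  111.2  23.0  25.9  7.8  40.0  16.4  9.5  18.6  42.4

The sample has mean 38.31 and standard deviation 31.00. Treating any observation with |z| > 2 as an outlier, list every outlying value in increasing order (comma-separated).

Cutoffs at x̄ ± 2s: 38.31 ± 2·31.00 = [-23.69, 100.31].
102.2: z = 2.06, |z| > 2 → outlier.
111.2: z = 2.35, |z| > 2 → outlier.
Every other value lies within [-23.69, 100.31].

102.2, 111.2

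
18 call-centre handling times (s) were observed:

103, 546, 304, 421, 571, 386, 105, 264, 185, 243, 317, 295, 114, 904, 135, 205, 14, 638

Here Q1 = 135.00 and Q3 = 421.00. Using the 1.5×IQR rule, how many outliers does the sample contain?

IQR = 286.00; fences at 135.00 − 429.00 = -294.00 and 421.00 + 429.00 = 850.00.
Outside the cutoffs: 904.

1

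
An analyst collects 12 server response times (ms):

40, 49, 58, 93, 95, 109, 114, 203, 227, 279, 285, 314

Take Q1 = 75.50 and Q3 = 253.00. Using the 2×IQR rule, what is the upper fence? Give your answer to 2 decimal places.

608.00

IQR = Q3 − Q1 = 253.00 − 75.50 = 177.50.
Lower fence = Q1 − 2·IQR = 75.50 − 355.00 = -279.50.
Upper fence = Q3 + 2·IQR = 253.00 + 355.00 = 608.00.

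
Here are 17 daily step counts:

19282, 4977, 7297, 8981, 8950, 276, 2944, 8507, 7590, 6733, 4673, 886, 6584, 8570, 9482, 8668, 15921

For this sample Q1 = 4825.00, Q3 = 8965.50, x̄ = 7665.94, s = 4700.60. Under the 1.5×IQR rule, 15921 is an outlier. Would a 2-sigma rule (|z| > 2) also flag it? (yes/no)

no

z = (15921 − 7665.94) / 4700.60 = 1.76.
|z| = 1.76 ≤ 2.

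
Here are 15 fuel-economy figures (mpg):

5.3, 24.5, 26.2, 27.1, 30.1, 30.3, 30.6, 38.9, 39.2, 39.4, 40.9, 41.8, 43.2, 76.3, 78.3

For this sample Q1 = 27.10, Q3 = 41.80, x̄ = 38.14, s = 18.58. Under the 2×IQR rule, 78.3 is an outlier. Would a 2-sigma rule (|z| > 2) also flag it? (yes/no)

z = (78.3 − 38.14) / 18.58 = 2.16.
|z| = 2.16 > 2.

yes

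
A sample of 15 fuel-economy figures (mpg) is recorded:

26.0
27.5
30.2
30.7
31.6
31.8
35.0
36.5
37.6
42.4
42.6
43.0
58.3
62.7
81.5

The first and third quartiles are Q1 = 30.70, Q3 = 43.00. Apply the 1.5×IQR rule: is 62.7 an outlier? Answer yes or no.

yes

IQR = Q3 − Q1 = 43.00 − 30.70 = 12.30.
Lower fence = Q1 − 1.5·IQR = 30.70 − 18.45 = 12.25.
Upper fence = Q3 + 1.5·IQR = 43.00 + 18.45 = 61.45.
62.7 lies above the upper fence.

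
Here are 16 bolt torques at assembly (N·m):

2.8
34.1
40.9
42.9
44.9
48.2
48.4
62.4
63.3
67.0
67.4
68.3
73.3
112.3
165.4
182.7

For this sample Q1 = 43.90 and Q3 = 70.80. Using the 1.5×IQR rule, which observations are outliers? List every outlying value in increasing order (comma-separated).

IQR = Q3 − Q1 = 70.80 − 43.90 = 26.90.
Lower fence = Q1 − 1.5·IQR = 43.90 − 40.35 = 3.55.
Upper fence = Q3 + 1.5·IQR = 70.80 + 40.35 = 111.15.
2.8 < 3.55 → outlier.
112.3 > 111.15 → outlier.
165.4 > 111.15 → outlier.
182.7 > 111.15 → outlier.
All remaining values lie within [3.55, 111.15].

2.8, 112.3, 165.4, 182.7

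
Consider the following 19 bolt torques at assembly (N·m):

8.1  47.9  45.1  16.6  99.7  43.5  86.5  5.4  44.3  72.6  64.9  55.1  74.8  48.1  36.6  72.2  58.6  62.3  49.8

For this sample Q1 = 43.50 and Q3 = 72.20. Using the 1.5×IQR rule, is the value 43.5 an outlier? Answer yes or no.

no

IQR = Q3 − Q1 = 72.20 − 43.50 = 28.70.
Lower fence = Q1 − 1.5·IQR = 43.50 − 43.05 = 0.45.
Upper fence = Q3 + 1.5·IQR = 72.20 + 43.05 = 115.25.
43.5 lies within [0.45, 115.25].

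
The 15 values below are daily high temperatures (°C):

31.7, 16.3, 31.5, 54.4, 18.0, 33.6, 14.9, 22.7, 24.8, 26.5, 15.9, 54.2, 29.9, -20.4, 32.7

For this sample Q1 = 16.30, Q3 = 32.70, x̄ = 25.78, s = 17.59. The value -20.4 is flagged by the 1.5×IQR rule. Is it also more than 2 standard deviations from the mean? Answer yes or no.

yes

z = (-20.4 − 25.78) / 17.59 = -2.63.
|z| = 2.63 > 2.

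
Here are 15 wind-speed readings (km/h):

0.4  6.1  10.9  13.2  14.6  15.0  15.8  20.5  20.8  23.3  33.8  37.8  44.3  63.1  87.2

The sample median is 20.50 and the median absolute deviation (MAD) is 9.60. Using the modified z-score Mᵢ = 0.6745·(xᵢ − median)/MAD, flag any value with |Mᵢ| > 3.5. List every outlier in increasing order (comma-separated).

|Mᵢ| > 3.5 ⇔ |xᵢ − 20.50| > 3.5·9.60/0.6745 = 49.81.
So outliers lie outside [-29.31, 70.31].
87.2: M = 4.69 → outlier.

87.2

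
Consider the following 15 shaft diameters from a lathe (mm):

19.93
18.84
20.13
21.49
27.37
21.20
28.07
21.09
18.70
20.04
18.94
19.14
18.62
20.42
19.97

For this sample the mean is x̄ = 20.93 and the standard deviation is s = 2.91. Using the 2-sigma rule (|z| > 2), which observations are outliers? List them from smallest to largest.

27.37, 28.07

Cutoffs at x̄ ± 2s: 20.93 ± 2·2.91 = [15.11, 26.75].
27.37: z = 2.21, |z| > 2 → outlier.
28.07: z = 2.45, |z| > 2 → outlier.
Every other value lies within [15.11, 26.75].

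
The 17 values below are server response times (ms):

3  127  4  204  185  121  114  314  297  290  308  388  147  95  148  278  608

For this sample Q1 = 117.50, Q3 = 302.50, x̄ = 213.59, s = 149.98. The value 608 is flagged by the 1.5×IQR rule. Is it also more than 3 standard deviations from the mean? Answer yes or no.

no

z = (608 − 213.59) / 149.98 = 2.63.
|z| = 2.63 ≤ 3.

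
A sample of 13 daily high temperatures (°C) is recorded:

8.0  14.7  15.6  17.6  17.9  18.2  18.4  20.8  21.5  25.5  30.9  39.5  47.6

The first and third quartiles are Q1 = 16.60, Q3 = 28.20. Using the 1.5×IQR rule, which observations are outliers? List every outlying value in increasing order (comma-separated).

IQR = Q3 − Q1 = 28.20 − 16.60 = 11.60.
Lower fence = Q1 − 1.5·IQR = 16.60 − 17.40 = -0.80.
Upper fence = Q3 + 1.5·IQR = 28.20 + 17.40 = 45.60.
47.6 > 45.60 → outlier.
All remaining values lie within [-0.80, 45.60].

47.6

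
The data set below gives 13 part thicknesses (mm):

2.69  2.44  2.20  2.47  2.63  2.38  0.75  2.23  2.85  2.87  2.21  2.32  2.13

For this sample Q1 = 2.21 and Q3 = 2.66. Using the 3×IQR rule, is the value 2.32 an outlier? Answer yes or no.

no

IQR = Q3 − Q1 = 2.66 − 2.21 = 0.45.
Lower fence = Q1 − 3·IQR = 2.21 − 1.35 = 0.86.
Upper fence = Q3 + 3·IQR = 2.66 + 1.35 = 4.01.
2.32 lies within [0.86, 4.01].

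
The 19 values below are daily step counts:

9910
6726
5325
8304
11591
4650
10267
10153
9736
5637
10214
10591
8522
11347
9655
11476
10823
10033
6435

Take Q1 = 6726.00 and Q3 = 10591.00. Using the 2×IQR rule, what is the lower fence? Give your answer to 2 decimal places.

-1004.00

IQR = Q3 − Q1 = 10591.00 − 6726.00 = 3865.00.
Lower fence = Q1 − 2·IQR = 6726.00 − 7730.00 = -1004.00.
Upper fence = Q3 + 2·IQR = 10591.00 + 7730.00 = 18321.00.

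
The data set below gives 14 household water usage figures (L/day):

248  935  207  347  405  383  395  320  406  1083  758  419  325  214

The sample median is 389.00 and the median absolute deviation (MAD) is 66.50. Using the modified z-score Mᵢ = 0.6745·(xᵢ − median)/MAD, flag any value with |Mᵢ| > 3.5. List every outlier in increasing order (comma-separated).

|Mᵢ| > 3.5 ⇔ |xᵢ − 389.00| > 3.5·66.50/0.6745 = 345.07.
So outliers lie outside [43.93, 734.07].
758: M = 3.74 → outlier.
935: M = 5.54 → outlier.
1083: M = 7.04 → outlier.

758, 935, 1083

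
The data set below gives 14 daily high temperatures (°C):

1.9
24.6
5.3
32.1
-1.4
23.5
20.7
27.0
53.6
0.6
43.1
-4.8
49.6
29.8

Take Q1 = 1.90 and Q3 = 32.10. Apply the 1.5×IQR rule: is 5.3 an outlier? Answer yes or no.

no

IQR = Q3 − Q1 = 32.10 − 1.90 = 30.20.
Lower fence = Q1 − 1.5·IQR = 1.90 − 45.30 = -43.40.
Upper fence = Q3 + 1.5·IQR = 32.10 + 45.30 = 77.40.
5.3 lies within [-43.40, 77.40].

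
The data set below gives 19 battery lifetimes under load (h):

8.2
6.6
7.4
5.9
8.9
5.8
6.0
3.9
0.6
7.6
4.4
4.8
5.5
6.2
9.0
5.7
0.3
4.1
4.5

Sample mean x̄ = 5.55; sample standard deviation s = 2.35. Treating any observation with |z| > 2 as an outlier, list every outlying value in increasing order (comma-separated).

Cutoffs at x̄ ± 2s: 5.55 ± 2·2.35 = [0.85, 10.25].
0.3: z = -2.23, |z| > 2 → outlier.
0.6: z = -2.11, |z| > 2 → outlier.
Every other value lies within [0.85, 10.25].

0.3, 0.6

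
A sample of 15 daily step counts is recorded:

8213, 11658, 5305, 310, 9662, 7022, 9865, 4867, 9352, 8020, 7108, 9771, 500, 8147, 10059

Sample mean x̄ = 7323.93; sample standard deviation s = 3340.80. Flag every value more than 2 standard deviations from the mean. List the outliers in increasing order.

Cutoffs at x̄ ± 2s: 7323.93 ± 2·3340.80 = [642.33, 14005.53].
310: z = -2.10, |z| > 2 → outlier.
500: z = -2.04, |z| > 2 → outlier.
Every other value lies within [642.33, 14005.53].

310, 500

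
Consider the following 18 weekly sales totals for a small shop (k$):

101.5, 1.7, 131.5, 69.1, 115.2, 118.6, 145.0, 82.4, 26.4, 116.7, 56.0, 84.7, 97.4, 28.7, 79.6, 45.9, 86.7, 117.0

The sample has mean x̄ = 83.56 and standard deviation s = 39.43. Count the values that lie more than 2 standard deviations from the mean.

1

Cutoffs: x̄ ± 2s = [4.70, 162.42].
Outside the cutoffs: 1.7.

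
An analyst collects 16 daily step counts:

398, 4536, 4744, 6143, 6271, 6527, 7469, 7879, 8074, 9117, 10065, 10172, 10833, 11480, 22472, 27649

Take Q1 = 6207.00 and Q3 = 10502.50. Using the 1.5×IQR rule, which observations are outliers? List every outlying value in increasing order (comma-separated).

IQR = Q3 − Q1 = 10502.50 − 6207.00 = 4295.50.
Lower fence = Q1 − 1.5·IQR = 6207.00 − 6443.25 = -236.25.
Upper fence = Q3 + 1.5·IQR = 10502.50 + 6443.25 = 16945.75.
22472 > 16945.75 → outlier.
27649 > 16945.75 → outlier.
All remaining values lie within [-236.25, 16945.75].

22472, 27649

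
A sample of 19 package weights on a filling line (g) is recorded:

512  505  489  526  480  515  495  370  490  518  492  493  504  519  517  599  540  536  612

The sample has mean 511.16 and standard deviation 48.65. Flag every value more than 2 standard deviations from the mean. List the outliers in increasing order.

370, 612

Cutoffs at x̄ ± 2s: 511.16 ± 2·48.65 = [413.86, 608.46].
370: z = -2.90, |z| > 2 → outlier.
612: z = 2.07, |z| > 2 → outlier.
Every other value lies within [413.86, 608.46].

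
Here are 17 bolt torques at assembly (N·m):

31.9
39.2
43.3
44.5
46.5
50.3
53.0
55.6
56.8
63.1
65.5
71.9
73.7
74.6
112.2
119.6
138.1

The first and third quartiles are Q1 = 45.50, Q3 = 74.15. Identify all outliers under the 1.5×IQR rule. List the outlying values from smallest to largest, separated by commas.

IQR = Q3 − Q1 = 74.15 − 45.50 = 28.65.
Lower fence = Q1 − 1.5·IQR = 45.50 − 42.975 = 2.525.
Upper fence = Q3 + 1.5·IQR = 74.15 + 42.975 = 117.125.
119.6 > 117.125 → outlier.
138.1 > 117.125 → outlier.
All remaining values lie within [2.525, 117.125].

119.6, 138.1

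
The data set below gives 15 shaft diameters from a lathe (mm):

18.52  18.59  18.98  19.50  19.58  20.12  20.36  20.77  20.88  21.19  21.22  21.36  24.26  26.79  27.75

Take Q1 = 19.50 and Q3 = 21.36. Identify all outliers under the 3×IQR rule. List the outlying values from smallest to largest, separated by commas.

IQR = Q3 − Q1 = 21.36 − 19.50 = 1.86.
Lower fence = Q1 − 3·IQR = 19.50 − 5.58 = 13.92.
Upper fence = Q3 + 3·IQR = 21.36 + 5.58 = 26.94.
27.75 > 26.94 → outlier.
All remaining values lie within [13.92, 26.94].

27.75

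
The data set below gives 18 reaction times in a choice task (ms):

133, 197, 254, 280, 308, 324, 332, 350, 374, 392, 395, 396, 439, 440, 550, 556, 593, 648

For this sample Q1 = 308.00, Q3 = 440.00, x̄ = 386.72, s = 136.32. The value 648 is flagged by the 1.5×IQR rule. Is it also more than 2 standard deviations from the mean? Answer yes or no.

z = (648 − 386.72) / 136.32 = 1.92.
|z| = 1.92 ≤ 2.

no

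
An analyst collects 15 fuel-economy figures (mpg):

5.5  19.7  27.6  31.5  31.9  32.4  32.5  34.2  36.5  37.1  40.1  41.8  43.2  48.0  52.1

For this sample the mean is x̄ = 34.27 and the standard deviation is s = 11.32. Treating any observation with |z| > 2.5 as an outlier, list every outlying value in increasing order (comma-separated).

5.5

Cutoffs at x̄ ± 2.5s: 34.27 ± 2.5·11.32 = [5.97, 62.57].
5.5: z = -2.54, |z| > 2.5 → outlier.
Every other value lies within [5.97, 62.57].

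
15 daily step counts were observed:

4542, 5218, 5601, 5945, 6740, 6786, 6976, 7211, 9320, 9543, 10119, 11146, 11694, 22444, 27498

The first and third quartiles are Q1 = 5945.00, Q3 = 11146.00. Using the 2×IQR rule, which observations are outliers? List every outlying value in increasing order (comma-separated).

IQR = Q3 − Q1 = 11146.00 − 5945.00 = 5201.00.
Lower fence = Q1 − 2·IQR = 5945.00 − 10402.00 = -4457.00.
Upper fence = Q3 + 2·IQR = 11146.00 + 10402.00 = 21548.00.
22444 > 21548.00 → outlier.
27498 > 21548.00 → outlier.
All remaining values lie within [-4457.00, 21548.00].

22444, 27498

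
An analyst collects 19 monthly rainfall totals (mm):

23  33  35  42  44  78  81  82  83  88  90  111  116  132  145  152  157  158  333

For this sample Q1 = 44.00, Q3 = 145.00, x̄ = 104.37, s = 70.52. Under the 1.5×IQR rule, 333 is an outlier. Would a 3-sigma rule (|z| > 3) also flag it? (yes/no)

yes

z = (333 − 104.37) / 70.52 = 3.24.
|z| = 3.24 > 3.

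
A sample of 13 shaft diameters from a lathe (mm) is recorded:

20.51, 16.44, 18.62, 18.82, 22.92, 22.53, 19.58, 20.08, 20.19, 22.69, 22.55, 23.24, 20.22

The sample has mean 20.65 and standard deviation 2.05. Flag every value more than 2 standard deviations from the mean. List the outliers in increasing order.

Cutoffs at x̄ ± 2s: 20.65 ± 2·2.05 = [16.55, 24.75].
16.44: z = -2.05, |z| > 2 → outlier.
Every other value lies within [16.55, 24.75].

16.44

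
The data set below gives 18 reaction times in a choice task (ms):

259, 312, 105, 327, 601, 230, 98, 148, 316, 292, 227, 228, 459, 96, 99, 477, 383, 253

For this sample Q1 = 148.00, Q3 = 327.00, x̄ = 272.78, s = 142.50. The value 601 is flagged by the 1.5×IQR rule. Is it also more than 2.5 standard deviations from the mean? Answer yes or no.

no

z = (601 − 272.78) / 142.50 = 2.30.
|z| = 2.30 ≤ 2.5.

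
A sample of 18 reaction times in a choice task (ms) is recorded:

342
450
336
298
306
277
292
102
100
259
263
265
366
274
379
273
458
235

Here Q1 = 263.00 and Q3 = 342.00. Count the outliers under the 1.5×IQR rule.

2

IQR = 79.00; fences at 263.00 − 118.50 = 144.50 and 342.00 + 118.50 = 460.50.
Outside the cutoffs: 100, 102.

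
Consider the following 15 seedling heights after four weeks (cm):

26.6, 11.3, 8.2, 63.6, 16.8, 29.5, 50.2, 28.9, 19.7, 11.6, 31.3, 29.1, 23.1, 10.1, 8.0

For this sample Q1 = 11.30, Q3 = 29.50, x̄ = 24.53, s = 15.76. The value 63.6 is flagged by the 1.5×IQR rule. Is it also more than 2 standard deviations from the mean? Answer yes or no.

yes

z = (63.6 − 24.53) / 15.76 = 2.48.
|z| = 2.48 > 2.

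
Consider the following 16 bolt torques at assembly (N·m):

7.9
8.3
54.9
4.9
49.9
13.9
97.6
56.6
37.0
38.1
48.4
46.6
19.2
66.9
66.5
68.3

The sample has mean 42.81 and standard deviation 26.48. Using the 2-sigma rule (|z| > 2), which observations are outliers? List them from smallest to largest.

97.6

Cutoffs at x̄ ± 2s: 42.81 ± 2·26.48 = [-10.15, 95.77].
97.6: z = 2.07, |z| > 2 → outlier.
Every other value lies within [-10.15, 95.77].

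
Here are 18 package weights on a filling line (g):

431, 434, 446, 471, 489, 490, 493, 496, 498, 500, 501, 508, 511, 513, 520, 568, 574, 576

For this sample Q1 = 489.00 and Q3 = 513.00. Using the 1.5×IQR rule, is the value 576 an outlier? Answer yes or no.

IQR = Q3 − Q1 = 513.00 − 489.00 = 24.00.
Lower fence = Q1 − 1.5·IQR = 489.00 − 36.00 = 453.00.
Upper fence = Q3 + 1.5·IQR = 513.00 + 36.00 = 549.00.
576 lies above the upper fence.

yes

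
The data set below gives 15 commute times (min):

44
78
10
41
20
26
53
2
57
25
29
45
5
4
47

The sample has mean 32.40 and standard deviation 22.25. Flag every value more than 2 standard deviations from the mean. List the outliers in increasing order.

Cutoffs at x̄ ± 2s: 32.40 ± 2·22.25 = [-12.10, 76.90].
78: z = 2.05, |z| > 2 → outlier.
Every other value lies within [-12.10, 76.90].

78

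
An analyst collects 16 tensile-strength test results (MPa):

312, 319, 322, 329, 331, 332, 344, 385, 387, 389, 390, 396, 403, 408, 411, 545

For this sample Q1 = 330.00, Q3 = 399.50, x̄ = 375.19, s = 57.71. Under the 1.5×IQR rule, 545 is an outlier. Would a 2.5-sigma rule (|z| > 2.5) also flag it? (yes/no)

z = (545 − 375.19) / 57.71 = 2.94.
|z| = 2.94 > 2.5.

yes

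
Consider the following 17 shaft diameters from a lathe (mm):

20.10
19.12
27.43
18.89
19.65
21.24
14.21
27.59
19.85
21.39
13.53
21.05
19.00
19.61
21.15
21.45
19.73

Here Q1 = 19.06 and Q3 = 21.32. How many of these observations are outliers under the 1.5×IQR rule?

4

IQR = 2.26; fences at 19.06 − 3.39 = 15.67 and 21.32 + 3.39 = 24.71.
Outside the cutoffs: 13.53, 14.21, 27.43, 27.59.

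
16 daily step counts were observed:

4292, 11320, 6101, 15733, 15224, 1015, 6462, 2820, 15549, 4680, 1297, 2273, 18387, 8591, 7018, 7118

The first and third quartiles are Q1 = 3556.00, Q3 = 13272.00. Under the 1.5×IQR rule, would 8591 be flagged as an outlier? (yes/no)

IQR = Q3 − Q1 = 13272.00 − 3556.00 = 9716.00.
Lower fence = Q1 − 1.5·IQR = 3556.00 − 14574.00 = -11018.00.
Upper fence = Q3 + 1.5·IQR = 13272.00 + 14574.00 = 27846.00.
8591 lies within [-11018.00, 27846.00].

no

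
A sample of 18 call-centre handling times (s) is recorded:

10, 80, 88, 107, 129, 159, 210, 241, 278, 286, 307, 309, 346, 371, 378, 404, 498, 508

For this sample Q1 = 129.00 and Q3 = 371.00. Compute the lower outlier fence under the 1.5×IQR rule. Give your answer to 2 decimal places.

-234.00

IQR = Q3 − Q1 = 371.00 − 129.00 = 242.00.
Lower fence = Q1 − 1.5·IQR = 129.00 − 363.00 = -234.00.
Upper fence = Q3 + 1.5·IQR = 371.00 + 363.00 = 734.00.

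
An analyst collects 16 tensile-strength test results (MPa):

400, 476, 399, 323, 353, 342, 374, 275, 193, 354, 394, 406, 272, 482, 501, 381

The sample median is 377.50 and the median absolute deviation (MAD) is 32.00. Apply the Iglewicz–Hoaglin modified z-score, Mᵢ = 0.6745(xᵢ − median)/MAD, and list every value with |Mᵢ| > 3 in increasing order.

|Mᵢ| > 3 ⇔ |xᵢ − 377.50| > 3·32.00/0.6745 = 142.33.
So outliers lie outside [235.17, 519.83].
193: M = -3.89 → outlier.

193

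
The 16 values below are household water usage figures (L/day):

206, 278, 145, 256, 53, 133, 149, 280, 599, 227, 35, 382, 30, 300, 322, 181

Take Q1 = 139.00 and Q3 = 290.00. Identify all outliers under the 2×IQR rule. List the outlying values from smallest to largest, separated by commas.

599

IQR = Q3 − Q1 = 290.00 − 139.00 = 151.00.
Lower fence = Q1 − 2·IQR = 139.00 − 302.00 = -163.00.
Upper fence = Q3 + 2·IQR = 290.00 + 302.00 = 592.00.
599 > 592.00 → outlier.
All remaining values lie within [-163.00, 592.00].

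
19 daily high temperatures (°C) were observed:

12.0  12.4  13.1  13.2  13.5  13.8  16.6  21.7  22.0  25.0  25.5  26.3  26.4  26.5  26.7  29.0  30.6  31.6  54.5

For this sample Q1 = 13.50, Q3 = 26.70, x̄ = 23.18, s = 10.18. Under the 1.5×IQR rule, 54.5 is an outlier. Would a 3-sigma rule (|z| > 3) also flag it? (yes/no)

yes

z = (54.5 − 23.18) / 10.18 = 3.08.
|z| = 3.08 > 3.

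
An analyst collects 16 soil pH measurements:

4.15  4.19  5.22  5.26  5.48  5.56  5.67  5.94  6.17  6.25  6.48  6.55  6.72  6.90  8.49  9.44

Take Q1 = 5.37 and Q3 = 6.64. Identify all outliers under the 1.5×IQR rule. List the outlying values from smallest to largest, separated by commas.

9.44

IQR = Q3 − Q1 = 6.64 − 5.37 = 1.27.
Lower fence = Q1 − 1.5·IQR = 5.37 − 1.905 = 3.465.
Upper fence = Q3 + 1.5·IQR = 6.64 + 1.905 = 8.545.
9.44 > 8.545 → outlier.
All remaining values lie within [3.465, 8.545].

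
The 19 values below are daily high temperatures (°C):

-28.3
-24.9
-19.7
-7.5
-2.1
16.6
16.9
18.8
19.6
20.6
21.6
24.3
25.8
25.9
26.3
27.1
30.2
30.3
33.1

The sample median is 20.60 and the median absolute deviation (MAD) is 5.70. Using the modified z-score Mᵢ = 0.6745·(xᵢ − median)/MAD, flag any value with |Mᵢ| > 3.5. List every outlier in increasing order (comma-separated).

|Mᵢ| > 3.5 ⇔ |xᵢ − 20.60| > 3.5·5.70/0.6745 = 29.58.
So outliers lie outside [-8.98, 50.18].
-28.3: M = -5.79 → outlier.
-24.9: M = -5.38 → outlier.
-19.7: M = -4.77 → outlier.

-28.3, -24.9, -19.7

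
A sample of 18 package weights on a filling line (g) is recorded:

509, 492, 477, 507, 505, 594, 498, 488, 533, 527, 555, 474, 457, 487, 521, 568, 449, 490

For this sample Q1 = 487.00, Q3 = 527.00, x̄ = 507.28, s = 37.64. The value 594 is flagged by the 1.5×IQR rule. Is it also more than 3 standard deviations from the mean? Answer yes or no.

no

z = (594 − 507.28) / 37.64 = 2.30.
|z| = 2.30 ≤ 3.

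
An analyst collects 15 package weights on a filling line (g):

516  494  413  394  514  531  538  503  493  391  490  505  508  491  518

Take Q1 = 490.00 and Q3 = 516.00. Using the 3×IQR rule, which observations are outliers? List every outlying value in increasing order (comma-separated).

IQR = Q3 − Q1 = 516.00 − 490.00 = 26.00.
Lower fence = Q1 − 3·IQR = 490.00 − 78.00 = 412.00.
Upper fence = Q3 + 3·IQR = 516.00 + 78.00 = 594.00.
391 < 412.00 → outlier.
394 < 412.00 → outlier.
All remaining values lie within [412.00, 594.00].

391, 394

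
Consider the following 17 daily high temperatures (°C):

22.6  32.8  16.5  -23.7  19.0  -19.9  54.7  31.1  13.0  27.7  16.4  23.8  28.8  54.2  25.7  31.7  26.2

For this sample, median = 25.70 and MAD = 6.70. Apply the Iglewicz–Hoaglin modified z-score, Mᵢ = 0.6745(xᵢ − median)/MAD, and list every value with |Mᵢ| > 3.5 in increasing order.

-23.7, -19.9

|Mᵢ| > 3.5 ⇔ |xᵢ − 25.70| > 3.5·6.70/0.6745 = 34.77.
So outliers lie outside [-9.07, 60.47].
-23.7: M = -4.97 → outlier.
-19.9: M = -4.59 → outlier.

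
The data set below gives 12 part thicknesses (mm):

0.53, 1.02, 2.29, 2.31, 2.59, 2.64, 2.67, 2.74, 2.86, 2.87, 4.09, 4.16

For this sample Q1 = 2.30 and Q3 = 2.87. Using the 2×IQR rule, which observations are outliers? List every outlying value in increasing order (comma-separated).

IQR = Q3 − Q1 = 2.87 − 2.30 = 0.57.
Lower fence = Q1 − 2·IQR = 2.30 − 1.14 = 1.16.
Upper fence = Q3 + 2·IQR = 2.87 + 1.14 = 4.01.
0.53 < 1.16 → outlier.
1.02 < 1.16 → outlier.
4.09 > 4.01 → outlier.
4.16 > 4.01 → outlier.
All remaining values lie within [1.16, 4.01].

0.53, 1.02, 4.09, 4.16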